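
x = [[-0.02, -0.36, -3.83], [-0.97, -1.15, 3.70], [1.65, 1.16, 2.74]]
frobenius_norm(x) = 6.51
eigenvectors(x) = [[-0.73+0.00j,  (-0.73-0j),  -0.21+0.00j], [0.61+0.03j,  (0.61-0.03j),  0.96+0.00j], [0.25+0.20j,  0.25-0.20j,  (-0.18+0j)]]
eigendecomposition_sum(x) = [[-0.17+2.32j, -0.38+1.01j, (-1.88+2.76j)], [(0.24-1.93j), 0.36-0.82j, 1.69-2.21j], [(0.69-0.75j), 0.41-0.24j, (1.4-0.43j)]] + [[-0.17-2.32j, -0.38-1.01j, -1.88-2.76j], [(0.24+1.93j), 0.36+0.82j, (1.69+2.21j)], [0.69+0.75j, 0.41+0.24j, 1.40+0.43j]] + [[(0.32-0j), (0.41-0j), -0.07-0.00j],[-1.46+0.00j, -1.88+0.00j, (0.31+0j)],[0.27-0.00j, (0.35-0j), -0.06-0.00j]]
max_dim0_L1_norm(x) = 10.27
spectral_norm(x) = 5.99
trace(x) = 1.57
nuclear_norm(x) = 8.89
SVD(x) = [[-0.64, -0.05, 0.77], [0.61, -0.64, 0.47], [0.47, 0.77, 0.44]] @ diag([5.991899644691232, 2.5034127185174517, 0.3975718912525233]) @ [[0.03, 0.01, 1.00], [0.75, 0.66, -0.03], [0.66, -0.75, -0.01]]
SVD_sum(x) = [[-0.12,-0.05,-3.83], [0.12,0.04,3.65], [0.09,0.03,2.80]] + [[-0.10, -0.08, 0.0], [-1.21, -1.05, 0.05], [1.44, 1.26, -0.06]] + [[0.20,-0.23,-0.00],[0.12,-0.14,-0.00],[0.12,-0.13,-0.0]]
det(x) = -5.96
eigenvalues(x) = [(1.6+1.06j), (1.6-1.06j), (-1.62+0j)]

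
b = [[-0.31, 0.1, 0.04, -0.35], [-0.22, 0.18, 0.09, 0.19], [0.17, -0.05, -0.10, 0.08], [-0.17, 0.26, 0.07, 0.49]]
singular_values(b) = [0.68, 0.52, 0.07, 0.0]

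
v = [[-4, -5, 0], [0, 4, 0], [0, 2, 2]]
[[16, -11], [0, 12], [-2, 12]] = v @[[-4, -1], [0, 3], [-1, 3]]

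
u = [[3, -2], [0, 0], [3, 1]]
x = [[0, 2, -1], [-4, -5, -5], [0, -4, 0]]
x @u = [[-3, -1], [-27, 3], [0, 0]]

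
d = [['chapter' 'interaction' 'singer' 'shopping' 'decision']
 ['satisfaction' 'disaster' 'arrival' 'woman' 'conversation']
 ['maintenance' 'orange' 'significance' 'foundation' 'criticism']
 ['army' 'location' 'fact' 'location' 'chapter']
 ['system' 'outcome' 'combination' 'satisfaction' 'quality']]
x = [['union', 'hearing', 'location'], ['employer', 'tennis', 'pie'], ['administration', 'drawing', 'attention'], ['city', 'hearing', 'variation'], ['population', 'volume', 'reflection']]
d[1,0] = 'satisfaction'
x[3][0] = 'city'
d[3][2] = 'fact'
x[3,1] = 'hearing'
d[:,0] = ['chapter', 'satisfaction', 'maintenance', 'army', 'system']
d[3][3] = 'location'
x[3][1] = 'hearing'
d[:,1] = ['interaction', 'disaster', 'orange', 'location', 'outcome']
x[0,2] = 'location'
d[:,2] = ['singer', 'arrival', 'significance', 'fact', 'combination']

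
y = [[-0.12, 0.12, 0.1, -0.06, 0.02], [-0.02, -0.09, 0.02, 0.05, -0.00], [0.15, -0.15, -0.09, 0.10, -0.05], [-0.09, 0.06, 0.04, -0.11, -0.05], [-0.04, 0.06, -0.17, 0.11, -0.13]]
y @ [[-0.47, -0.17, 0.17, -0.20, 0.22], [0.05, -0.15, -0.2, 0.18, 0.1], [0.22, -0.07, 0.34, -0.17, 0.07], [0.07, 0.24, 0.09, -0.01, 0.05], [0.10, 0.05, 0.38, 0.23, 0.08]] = [[0.08, -0.02, -0.01, 0.03, -0.01], [0.01, 0.03, 0.03, -0.02, -0.01], [-0.10, 0.02, 0.01, -0.05, 0.01], [0.04, -0.03, -0.04, 0.01, -0.02], [-0.02, 0.03, -0.12, 0.02, -0.02]]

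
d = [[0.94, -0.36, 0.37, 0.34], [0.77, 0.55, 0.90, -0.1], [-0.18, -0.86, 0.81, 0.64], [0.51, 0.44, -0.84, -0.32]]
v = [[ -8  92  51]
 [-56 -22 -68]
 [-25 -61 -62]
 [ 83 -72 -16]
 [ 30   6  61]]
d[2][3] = 0.637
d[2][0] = -0.175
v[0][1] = 92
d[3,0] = 0.514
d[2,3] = 0.637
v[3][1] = -72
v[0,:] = [-8, 92, 51]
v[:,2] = [51, -68, -62, -16, 61]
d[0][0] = 0.944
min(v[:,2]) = -68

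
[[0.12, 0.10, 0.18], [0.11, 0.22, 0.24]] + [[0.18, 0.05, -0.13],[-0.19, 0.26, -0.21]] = [[0.30, 0.15, 0.05], [-0.08, 0.48, 0.03]]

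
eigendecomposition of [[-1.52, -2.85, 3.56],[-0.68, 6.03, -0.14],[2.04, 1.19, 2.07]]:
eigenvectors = [[0.92, 0.5, -0.29], [0.06, 0.18, 0.95], [-0.38, 0.85, 0.13]]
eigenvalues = [-3.16, 3.52, 6.22]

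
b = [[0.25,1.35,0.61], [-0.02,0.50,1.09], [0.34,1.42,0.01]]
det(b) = -0.01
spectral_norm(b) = 2.20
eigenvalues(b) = [-0.94, 0.0, 1.7]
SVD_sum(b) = [[0.25, 1.36, 0.58], [0.15, 0.79, 0.34], [0.23, 1.22, 0.52]] + [[-0.01, -0.01, 0.02], [-0.17, -0.29, 0.75], [0.11, 0.2, -0.51]] + [[0.0, -0.0, 0.00],[-0.00, 0.0, -0.00],[-0.0, 0.0, -0.0]]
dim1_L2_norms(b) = [1.5, 1.2, 1.46]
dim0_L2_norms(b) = [0.42, 2.02, 1.25]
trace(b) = 0.76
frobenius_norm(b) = 2.41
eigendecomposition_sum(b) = [[0.07, 0.16, -0.22],[-0.15, -0.35, 0.49],[0.2, 0.47, -0.66]] + [[0.0, -0.00, -0.0], [-0.0, 0.0, 0.0], [0.00, -0.00, -0.0]] + [[0.18, 1.19, 0.84], [0.13, 0.85, 0.59], [0.14, 0.95, 0.67]]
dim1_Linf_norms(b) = [1.35, 1.09, 1.42]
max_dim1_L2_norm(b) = 1.5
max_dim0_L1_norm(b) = 3.27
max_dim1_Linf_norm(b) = 1.42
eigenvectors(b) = [[-0.26, 0.96, 0.68], [0.58, -0.23, 0.49], [-0.77, 0.12, 0.55]]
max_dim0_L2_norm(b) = 2.02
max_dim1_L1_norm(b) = 2.21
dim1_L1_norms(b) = [2.21, 1.61, 1.77]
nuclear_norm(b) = 3.20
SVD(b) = [[-0.68, -0.03, -0.73], [-0.4, -0.82, 0.4], [-0.61, 0.57, 0.55]] @ diag([2.1987359414820955, 0.9966204885982154, 0.0028038083204604313]) @ [[-0.17, -0.91, -0.39], [0.2, 0.35, -0.91], [-0.96, 0.23, -0.12]]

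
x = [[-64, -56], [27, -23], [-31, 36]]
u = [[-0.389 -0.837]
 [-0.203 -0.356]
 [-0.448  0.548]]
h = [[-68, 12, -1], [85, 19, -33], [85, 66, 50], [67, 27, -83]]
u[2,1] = 0.548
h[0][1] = 12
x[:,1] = [-56, -23, 36]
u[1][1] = -0.356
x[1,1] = -23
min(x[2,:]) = -31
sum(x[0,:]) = -120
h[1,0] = 85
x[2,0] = -31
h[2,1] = 66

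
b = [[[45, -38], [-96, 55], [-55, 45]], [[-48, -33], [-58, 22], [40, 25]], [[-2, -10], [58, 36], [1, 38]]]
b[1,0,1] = -33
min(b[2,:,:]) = -10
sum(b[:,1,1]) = 113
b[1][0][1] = -33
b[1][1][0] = -58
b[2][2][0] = 1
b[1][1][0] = -58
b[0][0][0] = 45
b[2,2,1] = 38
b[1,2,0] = 40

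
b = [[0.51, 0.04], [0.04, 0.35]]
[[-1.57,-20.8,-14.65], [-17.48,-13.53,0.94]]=b@[[0.85, -38.09, -29.19],[-50.03, -34.29, 6.01]]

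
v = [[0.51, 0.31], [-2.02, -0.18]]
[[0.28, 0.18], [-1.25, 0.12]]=v @ [[0.63, -0.13], [-0.13, 0.78]]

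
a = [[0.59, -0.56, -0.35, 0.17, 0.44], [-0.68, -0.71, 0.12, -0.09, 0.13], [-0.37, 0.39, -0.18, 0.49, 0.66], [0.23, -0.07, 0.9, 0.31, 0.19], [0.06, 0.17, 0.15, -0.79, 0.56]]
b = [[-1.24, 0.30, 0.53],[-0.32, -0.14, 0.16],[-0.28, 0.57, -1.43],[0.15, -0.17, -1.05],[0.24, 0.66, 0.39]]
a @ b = [[-0.32, 0.32, 0.72], [1.05, 0.06, -0.50], [0.62, 0.08, -0.13], [-0.42, 0.66, -1.43], [-0.15, 0.58, 0.89]]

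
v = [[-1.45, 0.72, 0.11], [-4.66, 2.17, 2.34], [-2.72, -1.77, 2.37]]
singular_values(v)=[6.51, 2.84, 0.46]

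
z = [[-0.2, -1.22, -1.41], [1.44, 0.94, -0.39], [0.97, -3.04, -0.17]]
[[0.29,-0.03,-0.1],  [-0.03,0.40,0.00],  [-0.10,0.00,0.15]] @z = [[-0.2, -0.08, -0.38], [0.58, 0.41, -0.11], [0.17, -0.33, 0.12]]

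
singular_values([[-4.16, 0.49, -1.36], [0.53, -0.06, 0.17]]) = [4.44, 0.0]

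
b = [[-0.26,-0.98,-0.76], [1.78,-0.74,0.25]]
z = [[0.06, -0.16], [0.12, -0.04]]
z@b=[[-0.30, 0.06, -0.09], [-0.10, -0.09, -0.1]]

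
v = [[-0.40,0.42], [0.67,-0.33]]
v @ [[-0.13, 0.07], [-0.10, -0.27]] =[[0.01,  -0.14],[-0.05,  0.14]]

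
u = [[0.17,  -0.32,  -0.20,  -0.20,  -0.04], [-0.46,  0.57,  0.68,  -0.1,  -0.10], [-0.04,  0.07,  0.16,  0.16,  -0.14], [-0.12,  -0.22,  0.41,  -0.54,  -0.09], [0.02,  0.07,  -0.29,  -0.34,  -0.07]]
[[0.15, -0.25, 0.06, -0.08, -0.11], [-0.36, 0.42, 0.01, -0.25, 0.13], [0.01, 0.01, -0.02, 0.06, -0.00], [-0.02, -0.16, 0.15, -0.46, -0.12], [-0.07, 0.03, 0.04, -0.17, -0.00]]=u@[[0.31, -0.39, 0.01, 0.15, -0.14], [-0.39, 0.58, -0.09, 0.03, 0.25], [0.01, -0.09, 0.06, -0.18, -0.07], [0.15, 0.03, -0.18, 0.65, 0.07], [-0.14, 0.25, -0.07, 0.07, 0.20]]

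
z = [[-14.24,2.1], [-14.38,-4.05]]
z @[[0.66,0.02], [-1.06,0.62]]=[[-11.62, 1.02], [-5.20, -2.8]]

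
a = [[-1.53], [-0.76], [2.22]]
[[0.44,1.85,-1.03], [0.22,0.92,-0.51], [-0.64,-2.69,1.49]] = a@[[-0.29, -1.21, 0.67]]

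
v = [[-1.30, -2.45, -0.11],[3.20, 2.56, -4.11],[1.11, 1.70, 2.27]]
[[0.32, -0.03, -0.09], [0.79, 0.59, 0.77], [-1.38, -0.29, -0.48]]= v@[[-0.49, -0.02, -0.16],[0.15, 0.03, 0.13],[-0.48, -0.14, -0.23]]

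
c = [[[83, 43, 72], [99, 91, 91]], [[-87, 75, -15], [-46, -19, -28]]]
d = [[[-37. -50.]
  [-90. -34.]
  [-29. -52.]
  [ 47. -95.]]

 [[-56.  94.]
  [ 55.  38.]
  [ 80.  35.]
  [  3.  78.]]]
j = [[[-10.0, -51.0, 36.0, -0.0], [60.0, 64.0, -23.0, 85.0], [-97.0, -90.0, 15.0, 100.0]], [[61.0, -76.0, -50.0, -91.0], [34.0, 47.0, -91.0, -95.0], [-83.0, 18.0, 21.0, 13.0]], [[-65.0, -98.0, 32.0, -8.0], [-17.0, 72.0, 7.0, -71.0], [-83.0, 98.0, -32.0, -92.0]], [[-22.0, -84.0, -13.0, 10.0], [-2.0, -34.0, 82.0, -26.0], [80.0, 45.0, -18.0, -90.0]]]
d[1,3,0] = 3.0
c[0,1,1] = 91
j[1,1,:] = [34.0, 47.0, -91.0, -95.0]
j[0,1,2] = -23.0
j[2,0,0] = -65.0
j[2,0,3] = -8.0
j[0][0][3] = -0.0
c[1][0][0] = -87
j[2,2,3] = -92.0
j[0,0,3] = -0.0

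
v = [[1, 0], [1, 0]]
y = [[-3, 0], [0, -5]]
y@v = [[-3, 0], [-5, 0]]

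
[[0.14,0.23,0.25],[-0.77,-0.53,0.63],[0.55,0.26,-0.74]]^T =[[0.14, -0.77, 0.55], [0.23, -0.53, 0.26], [0.25, 0.63, -0.74]]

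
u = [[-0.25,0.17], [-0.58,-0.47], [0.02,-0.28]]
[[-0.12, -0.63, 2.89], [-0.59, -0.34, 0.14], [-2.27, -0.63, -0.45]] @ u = [[0.45, -0.53],  [0.35, 0.02],  [0.92, 0.04]]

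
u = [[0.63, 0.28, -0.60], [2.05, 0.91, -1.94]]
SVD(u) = [[-0.29,-0.96],[-0.96,0.29]] @ diag([3.1031424100191543, 0.0026801381523837695]) @ [[-0.69, -0.31, 0.65], [0.64, 0.16, 0.75]]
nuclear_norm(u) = 3.11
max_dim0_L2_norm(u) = 2.14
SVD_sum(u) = [[0.63, 0.28, -0.6],[2.05, 0.91, -1.94]] + [[-0.00, -0.0, -0.0], [0.0, 0.00, 0.00]]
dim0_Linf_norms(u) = [2.05, 0.91, 1.94]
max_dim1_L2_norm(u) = 2.97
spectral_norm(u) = 3.10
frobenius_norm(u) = 3.10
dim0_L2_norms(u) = [2.14, 0.95, 2.03]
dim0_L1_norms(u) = [2.68, 1.19, 2.54]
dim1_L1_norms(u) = [1.51, 4.9]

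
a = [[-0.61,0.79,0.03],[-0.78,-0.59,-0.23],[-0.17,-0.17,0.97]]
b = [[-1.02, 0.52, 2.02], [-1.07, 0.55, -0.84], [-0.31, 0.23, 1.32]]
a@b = [[-0.23, 0.12, -1.86], [1.5, -0.78, -1.38], [0.05, 0.04, 1.08]]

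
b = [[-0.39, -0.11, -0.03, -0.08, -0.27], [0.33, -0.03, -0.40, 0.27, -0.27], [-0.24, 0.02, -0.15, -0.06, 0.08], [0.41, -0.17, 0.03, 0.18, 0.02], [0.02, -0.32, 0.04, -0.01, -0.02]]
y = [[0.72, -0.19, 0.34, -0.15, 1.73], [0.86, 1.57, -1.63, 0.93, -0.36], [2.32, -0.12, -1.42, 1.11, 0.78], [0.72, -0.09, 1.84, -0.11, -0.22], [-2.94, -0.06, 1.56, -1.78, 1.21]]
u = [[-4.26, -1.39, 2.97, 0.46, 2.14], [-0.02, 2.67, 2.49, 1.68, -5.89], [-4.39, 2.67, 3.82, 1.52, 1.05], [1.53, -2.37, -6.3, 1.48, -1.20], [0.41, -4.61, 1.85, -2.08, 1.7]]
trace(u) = 5.41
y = u @ b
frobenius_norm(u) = 14.57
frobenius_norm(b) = 1.04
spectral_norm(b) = 0.79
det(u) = 287.93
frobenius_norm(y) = 6.28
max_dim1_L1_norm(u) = 13.45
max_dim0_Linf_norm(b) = 0.41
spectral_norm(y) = 5.20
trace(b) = -0.41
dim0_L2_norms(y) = [3.98, 1.59, 3.26, 2.3, 2.29]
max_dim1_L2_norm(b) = 0.64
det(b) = -0.00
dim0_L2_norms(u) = [6.32, 6.56, 8.53, 3.44, 6.69]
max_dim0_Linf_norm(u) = 6.3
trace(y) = 1.97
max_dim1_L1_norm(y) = 7.55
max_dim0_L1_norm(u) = 17.43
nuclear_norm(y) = 11.08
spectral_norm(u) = 10.34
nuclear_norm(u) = 27.21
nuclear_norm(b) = 1.94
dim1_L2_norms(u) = [5.8, 7.13, 6.66, 7.16, 5.66]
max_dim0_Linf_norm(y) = 2.94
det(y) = -0.33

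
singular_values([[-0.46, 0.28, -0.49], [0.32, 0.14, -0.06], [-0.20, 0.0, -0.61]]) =[0.94, 0.37, 0.24]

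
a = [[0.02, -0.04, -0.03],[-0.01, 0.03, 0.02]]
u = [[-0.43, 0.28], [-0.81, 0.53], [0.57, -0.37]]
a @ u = [[0.01,-0.0], [-0.01,0.01]]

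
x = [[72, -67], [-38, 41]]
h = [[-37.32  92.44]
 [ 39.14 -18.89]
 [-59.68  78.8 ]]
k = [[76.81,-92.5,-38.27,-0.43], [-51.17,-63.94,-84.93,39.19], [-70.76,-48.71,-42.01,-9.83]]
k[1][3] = 39.19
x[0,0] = 72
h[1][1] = -18.89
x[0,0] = 72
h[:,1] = [92.44, -18.89, 78.8]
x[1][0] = -38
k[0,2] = -38.27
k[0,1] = -92.5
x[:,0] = [72, -38]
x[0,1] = -67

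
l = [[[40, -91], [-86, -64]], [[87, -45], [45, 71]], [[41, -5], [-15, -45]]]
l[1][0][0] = 87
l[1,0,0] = 87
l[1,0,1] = -45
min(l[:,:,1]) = -91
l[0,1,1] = -64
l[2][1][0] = -15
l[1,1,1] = 71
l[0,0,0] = 40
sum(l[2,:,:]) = -24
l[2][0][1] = -5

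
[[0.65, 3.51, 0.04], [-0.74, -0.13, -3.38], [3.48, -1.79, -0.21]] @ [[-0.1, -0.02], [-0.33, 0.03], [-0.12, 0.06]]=[[-1.23, 0.09], [0.52, -0.19], [0.27, -0.14]]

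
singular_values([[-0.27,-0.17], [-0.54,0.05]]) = [0.6, 0.17]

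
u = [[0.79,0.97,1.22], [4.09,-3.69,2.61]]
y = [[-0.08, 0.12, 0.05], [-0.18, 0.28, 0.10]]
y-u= [[-0.87, -0.85, -1.17], [-4.27, 3.97, -2.51]]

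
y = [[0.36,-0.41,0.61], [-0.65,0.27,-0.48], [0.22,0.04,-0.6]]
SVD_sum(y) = [[0.42, -0.32, 0.62], [-0.41, 0.32, -0.62], [-0.19, 0.14, -0.28]] + [[-0.02, 0.0, 0.02],[-0.21, 0.03, 0.16],[0.42, -0.06, -0.31]] + [[-0.03, -0.09, -0.03], [-0.03, -0.08, -0.02], [-0.02, -0.04, -0.01]]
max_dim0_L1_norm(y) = 1.69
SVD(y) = [[-0.68, -0.05, 0.73],[0.67, -0.45, 0.59],[0.3, 0.89, 0.34]] @ diag([1.199086358327553, 0.5898508018574802, 0.14095366905779644]) @ [[-0.51, 0.39, -0.76], [0.8, -0.11, -0.59], [-0.32, -0.91, -0.26]]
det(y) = 0.10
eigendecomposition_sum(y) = [[0.51,  -0.31,  0.31], [-0.57,  0.35,  -0.35], [0.06,  -0.04,  0.04]] + [[-0.05, -0.04, -0.02],  [-0.11, -0.1, -0.04],  [-0.03, -0.03, -0.01]] + [[-0.10, -0.05, 0.32],[0.03, 0.02, -0.09],[0.19, 0.11, -0.62]]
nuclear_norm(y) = 1.93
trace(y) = 0.03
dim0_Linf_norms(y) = [0.65, 0.41, 0.61]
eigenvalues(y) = [0.89, -0.16, -0.71]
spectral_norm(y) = 1.20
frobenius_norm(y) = 1.34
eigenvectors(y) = [[-0.66, 0.38, -0.45], [0.75, 0.88, 0.13], [-0.08, 0.27, 0.88]]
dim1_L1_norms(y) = [1.38, 1.4, 0.86]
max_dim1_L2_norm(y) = 0.85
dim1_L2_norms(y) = [0.82, 0.85, 0.64]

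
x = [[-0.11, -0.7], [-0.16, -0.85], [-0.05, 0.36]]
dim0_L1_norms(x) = [0.32, 1.91]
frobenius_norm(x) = 1.18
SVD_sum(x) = [[-0.10, -0.7], [-0.13, -0.86], [0.05, 0.35]] + [[-0.01,0.0],[-0.03,0.01],[-0.10,0.01]]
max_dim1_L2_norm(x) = 0.86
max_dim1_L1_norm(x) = 1.01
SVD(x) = [[0.61, 0.07],[0.74, 0.33],[-0.3, 0.94]] @ diag([1.1707603994331872, 0.1077965079167398]) @ [[-0.15, -0.99],[-0.99, 0.15]]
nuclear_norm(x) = 1.28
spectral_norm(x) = 1.17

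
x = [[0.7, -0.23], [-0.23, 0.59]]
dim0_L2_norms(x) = [0.74, 0.63]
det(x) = 0.36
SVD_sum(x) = [[0.54,  -0.43], [-0.43,  0.34]] + [[0.16, 0.2], [0.20, 0.25]]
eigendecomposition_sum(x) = [[0.54, -0.43], [-0.43, 0.34]] + [[0.16, 0.2], [0.2, 0.25]]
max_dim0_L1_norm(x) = 0.93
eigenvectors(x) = [[0.79,0.62], [-0.62,0.79]]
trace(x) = 1.29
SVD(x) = [[-0.79, 0.62], [0.62, 0.79]] @ diag([0.8814846718077094, 0.40851532819229064]) @ [[-0.79, 0.62], [0.62, 0.79]]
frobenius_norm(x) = 0.97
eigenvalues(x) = [0.88, 0.41]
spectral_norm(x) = 0.88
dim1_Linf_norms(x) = [0.7, 0.59]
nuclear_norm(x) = 1.29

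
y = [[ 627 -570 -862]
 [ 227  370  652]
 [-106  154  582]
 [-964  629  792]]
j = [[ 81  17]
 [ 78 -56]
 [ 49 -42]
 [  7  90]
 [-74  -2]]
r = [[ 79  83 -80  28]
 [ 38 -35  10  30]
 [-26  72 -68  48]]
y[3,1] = 629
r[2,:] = [-26, 72, -68, 48]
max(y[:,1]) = 629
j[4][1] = -2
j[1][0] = 78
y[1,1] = 370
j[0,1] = 17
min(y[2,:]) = -106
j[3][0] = 7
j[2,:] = [49, -42]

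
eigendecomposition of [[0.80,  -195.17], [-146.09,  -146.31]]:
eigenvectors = [[0.87, 0.60], [-0.49, 0.80]]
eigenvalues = [111.43, -256.94]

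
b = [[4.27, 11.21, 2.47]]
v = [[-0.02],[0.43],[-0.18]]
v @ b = [[-0.09, -0.22, -0.05],  [1.84, 4.82, 1.06],  [-0.77, -2.02, -0.44]]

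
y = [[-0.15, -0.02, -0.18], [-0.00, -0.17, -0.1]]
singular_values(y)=[0.26, 0.16]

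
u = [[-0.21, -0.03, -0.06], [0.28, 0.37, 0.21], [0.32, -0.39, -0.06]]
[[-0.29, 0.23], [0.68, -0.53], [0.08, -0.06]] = u@[[0.86, -0.68], [0.26, -0.21], [1.62, -1.27]]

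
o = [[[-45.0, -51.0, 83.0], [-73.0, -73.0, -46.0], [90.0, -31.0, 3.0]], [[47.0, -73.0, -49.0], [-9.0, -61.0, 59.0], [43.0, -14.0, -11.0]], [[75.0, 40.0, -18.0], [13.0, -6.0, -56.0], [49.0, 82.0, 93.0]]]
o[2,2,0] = 49.0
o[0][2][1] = -31.0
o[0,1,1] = -73.0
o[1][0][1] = -73.0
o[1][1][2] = 59.0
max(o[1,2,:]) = 43.0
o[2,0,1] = 40.0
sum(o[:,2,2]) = 85.0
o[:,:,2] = [[83.0, -46.0, 3.0], [-49.0, 59.0, -11.0], [-18.0, -56.0, 93.0]]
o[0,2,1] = -31.0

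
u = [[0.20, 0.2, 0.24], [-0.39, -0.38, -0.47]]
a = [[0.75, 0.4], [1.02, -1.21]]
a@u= [[-0.01,-0.0,-0.01],[0.68,0.66,0.81]]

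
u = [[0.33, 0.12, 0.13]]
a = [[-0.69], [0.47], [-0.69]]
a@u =[[-0.23, -0.08, -0.09],[0.16, 0.06, 0.06],[-0.23, -0.08, -0.09]]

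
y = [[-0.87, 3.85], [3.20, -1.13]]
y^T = [[-0.87, 3.20], [3.85, -1.13]]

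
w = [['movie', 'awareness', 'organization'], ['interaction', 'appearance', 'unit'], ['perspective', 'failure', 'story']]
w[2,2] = 'story'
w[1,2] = 'unit'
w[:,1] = ['awareness', 'appearance', 'failure']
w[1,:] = ['interaction', 'appearance', 'unit']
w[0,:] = ['movie', 'awareness', 'organization']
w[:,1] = ['awareness', 'appearance', 'failure']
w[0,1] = 'awareness'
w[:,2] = ['organization', 'unit', 'story']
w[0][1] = 'awareness'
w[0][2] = 'organization'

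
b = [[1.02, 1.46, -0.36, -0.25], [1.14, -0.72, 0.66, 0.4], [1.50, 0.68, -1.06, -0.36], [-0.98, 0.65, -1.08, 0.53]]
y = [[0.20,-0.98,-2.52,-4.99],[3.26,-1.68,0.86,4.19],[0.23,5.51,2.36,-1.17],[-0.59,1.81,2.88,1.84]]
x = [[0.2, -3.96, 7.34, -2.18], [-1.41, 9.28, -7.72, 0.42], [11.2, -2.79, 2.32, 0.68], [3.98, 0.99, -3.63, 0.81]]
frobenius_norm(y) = 10.80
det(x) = 368.46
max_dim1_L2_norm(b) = 1.99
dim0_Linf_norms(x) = [11.2, 9.28, 7.72, 2.18]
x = y @ b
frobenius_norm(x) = 19.80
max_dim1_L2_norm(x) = 12.16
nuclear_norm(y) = 18.27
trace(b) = -0.23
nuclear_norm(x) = 31.05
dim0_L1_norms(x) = [16.79, 17.02, 21.01, 4.09]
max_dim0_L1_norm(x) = 21.01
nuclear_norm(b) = 6.25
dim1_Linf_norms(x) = [7.34, 9.28, 11.2, 3.98]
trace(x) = 12.61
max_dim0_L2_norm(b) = 2.36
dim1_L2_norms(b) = [1.83, 1.55, 1.99, 1.68]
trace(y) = 2.72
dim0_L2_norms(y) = [3.33, 6.12, 4.58, 6.87]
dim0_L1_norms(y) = [4.28, 9.98, 8.62, 12.19]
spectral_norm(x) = 15.90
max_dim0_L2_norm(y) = 6.87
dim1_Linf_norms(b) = [1.46, 1.14, 1.5, 1.08]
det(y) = 121.66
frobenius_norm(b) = 3.55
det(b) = 3.02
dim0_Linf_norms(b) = [1.5, 1.46, 1.08, 0.53]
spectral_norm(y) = 7.73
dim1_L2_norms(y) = [5.68, 5.63, 6.11, 3.91]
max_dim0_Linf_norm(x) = 11.2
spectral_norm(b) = 2.58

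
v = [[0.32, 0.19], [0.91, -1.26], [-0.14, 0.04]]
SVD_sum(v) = [[0.02, -0.03], [0.92, -1.25], [-0.07, 0.09]] + [[0.30,0.22], [-0.01,-0.01], [-0.07,-0.05]]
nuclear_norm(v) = 1.94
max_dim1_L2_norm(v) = 1.55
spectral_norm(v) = 1.56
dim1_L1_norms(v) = [0.51, 2.17, 0.18]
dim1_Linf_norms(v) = [0.32, 1.26, 0.14]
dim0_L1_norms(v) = [1.37, 1.49]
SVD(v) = [[-0.02, 0.97], [-1.0, -0.04], [0.07, -0.23]] @ diag([1.5588848148715913, 0.38115368811381606]) @ [[-0.59, 0.8], [0.8, 0.59]]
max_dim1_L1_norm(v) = 2.17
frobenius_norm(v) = 1.60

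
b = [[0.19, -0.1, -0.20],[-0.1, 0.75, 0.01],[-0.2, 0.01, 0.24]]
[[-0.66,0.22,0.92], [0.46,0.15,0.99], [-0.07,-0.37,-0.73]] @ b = [[-0.33, 0.24, 0.36], [-0.13, 0.08, 0.15], [0.17, -0.28, -0.16]]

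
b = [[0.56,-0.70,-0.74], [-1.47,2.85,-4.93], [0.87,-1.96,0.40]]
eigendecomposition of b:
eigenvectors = [[-0.08,  0.91,  0.42], [0.92,  0.40,  0.73], [-0.40,  -0.06,  0.54]]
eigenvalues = [5.1, 0.3, -1.6]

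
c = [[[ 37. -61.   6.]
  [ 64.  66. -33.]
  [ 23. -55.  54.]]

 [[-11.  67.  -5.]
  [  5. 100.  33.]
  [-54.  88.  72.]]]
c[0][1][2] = -33.0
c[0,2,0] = 23.0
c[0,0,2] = 6.0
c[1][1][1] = 100.0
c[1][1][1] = 100.0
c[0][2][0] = 23.0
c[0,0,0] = 37.0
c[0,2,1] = -55.0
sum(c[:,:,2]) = 127.0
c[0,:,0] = [37.0, 64.0, 23.0]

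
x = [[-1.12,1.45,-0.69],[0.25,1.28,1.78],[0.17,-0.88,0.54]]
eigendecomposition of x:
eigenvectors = [[0.99+0.00j, (0.39-0.36j), 0.39+0.36j], [(-0.02+0j), (0.69+0j), (0.69-0j)], [-0.12+0.00j, (-0.21+0.45j), -0.21-0.45j]]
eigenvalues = [(-1.07+0j), (0.88+1.04j), (0.88-1.04j)]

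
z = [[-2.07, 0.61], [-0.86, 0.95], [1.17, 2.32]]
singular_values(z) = [2.68, 2.42]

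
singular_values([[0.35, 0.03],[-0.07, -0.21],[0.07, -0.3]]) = [0.37, 0.36]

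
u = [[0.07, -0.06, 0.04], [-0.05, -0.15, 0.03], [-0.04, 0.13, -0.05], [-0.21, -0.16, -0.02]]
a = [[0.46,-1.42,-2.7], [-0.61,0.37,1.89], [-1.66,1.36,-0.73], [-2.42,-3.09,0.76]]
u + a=[[0.53,-1.48,-2.66],[-0.66,0.22,1.92],[-1.7,1.49,-0.78],[-2.63,-3.25,0.74]]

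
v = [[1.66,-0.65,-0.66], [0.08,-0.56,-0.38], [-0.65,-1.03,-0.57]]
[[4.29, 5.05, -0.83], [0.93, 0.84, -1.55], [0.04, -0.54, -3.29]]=v @ [[1.82, 2.55, 0.92],  [-0.28, -0.88, 1.4],  [-1.64, -0.37, 2.20]]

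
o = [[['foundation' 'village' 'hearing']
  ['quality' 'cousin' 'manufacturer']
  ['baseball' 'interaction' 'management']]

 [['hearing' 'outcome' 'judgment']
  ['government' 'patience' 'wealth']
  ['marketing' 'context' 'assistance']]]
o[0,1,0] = 'quality'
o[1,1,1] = 'patience'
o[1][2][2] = 'assistance'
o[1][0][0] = 'hearing'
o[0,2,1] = 'interaction'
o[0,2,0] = 'baseball'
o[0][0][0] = 'foundation'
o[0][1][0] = 'quality'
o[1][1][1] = 'patience'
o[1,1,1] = 'patience'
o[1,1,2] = 'wealth'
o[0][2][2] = 'management'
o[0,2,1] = 'interaction'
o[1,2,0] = 'marketing'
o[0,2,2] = 'management'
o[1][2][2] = 'assistance'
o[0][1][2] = 'manufacturer'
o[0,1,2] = 'manufacturer'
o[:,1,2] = ['manufacturer', 'wealth']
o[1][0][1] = 'outcome'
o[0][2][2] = 'management'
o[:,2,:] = [['baseball', 'interaction', 'management'], ['marketing', 'context', 'assistance']]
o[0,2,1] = 'interaction'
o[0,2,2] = 'management'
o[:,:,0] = [['foundation', 'quality', 'baseball'], ['hearing', 'government', 'marketing']]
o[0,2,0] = 'baseball'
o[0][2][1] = 'interaction'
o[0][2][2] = 'management'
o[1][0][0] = 'hearing'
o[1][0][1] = 'outcome'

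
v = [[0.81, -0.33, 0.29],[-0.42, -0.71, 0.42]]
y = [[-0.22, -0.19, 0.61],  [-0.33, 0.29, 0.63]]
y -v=[[-1.03, 0.14, 0.32],  [0.09, 1.0, 0.21]]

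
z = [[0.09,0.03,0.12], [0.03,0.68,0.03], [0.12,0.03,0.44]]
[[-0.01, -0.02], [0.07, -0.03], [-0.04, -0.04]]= z @ [[0.01, -0.12], [0.1, -0.03], [-0.09, -0.05]]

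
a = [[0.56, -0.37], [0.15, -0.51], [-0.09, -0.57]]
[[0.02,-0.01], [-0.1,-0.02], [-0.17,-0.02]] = a @ [[0.21,0.00], [0.26,0.04]]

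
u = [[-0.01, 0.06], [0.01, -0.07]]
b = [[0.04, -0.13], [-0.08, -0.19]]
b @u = [[-0.0, 0.01], [-0.00, 0.01]]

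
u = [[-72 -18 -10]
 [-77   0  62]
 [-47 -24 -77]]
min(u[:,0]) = -77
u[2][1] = -24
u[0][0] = -72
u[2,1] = -24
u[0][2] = -10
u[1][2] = 62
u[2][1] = -24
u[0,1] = -18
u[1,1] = 0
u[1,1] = 0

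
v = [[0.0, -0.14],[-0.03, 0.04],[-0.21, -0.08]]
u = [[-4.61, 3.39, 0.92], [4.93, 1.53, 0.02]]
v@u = [[-0.69, -0.21, -0.00],  [0.34, -0.04, -0.03],  [0.57, -0.83, -0.19]]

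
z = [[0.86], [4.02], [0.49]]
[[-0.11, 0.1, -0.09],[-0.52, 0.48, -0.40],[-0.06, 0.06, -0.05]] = z @ [[-0.13,0.12,-0.10]]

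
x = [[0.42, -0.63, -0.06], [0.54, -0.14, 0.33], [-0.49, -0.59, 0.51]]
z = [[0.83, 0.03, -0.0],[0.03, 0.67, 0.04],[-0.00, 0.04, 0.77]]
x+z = [[1.25,-0.60,-0.06],[0.57,0.53,0.37],[-0.49,-0.55,1.28]]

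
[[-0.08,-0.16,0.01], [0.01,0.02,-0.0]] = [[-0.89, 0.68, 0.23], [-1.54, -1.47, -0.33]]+[[0.81, -0.84, -0.22], [1.55, 1.49, 0.33]]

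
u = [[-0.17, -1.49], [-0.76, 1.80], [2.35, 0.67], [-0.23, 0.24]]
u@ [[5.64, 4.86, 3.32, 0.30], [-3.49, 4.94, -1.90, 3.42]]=[[4.24,  -8.19,  2.27,  -5.15], [-10.57,  5.2,  -5.94,  5.93], [10.92,  14.73,  6.53,  3.00], [-2.13,  0.07,  -1.22,  0.75]]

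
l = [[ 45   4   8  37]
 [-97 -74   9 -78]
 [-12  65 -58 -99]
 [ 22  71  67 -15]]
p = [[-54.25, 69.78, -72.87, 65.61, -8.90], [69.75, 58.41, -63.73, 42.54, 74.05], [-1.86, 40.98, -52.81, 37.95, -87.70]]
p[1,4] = 74.05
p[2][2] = -52.81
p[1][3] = 42.54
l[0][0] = 45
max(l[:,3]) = 37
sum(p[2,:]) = -63.440000000000005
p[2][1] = 40.98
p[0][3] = 65.61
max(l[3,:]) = 71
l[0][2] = 8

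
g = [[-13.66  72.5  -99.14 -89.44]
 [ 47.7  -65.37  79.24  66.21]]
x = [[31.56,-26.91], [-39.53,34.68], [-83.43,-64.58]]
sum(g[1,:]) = 127.77999999999999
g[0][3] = -89.44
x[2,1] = -64.58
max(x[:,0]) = 31.56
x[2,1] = -64.58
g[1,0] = 47.7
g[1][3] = 66.21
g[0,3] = -89.44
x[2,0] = -83.43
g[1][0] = 47.7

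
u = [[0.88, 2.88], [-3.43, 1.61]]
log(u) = [[1.07, 1.1], [-1.31, 1.35]]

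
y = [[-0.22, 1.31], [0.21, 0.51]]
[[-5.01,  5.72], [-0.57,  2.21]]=y @ [[4.67,-0.06], [-3.04,4.36]]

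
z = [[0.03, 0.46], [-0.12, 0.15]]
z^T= [[0.03, -0.12],[0.46, 0.15]]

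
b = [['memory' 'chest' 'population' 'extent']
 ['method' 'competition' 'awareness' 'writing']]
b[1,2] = 'awareness'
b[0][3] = 'extent'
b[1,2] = 'awareness'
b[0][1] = 'chest'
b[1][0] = 'method'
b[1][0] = 'method'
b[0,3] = 'extent'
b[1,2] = 'awareness'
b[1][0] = 'method'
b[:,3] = ['extent', 'writing']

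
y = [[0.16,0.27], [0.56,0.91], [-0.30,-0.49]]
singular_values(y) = [1.25, 0.01]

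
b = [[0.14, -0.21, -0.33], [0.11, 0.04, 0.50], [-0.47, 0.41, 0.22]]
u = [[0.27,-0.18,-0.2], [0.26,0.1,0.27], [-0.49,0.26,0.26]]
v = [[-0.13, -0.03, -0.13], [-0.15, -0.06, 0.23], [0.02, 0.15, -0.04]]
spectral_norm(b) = 0.79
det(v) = 0.01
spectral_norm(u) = 0.72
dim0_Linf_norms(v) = [0.15, 0.15, 0.23]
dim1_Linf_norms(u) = [0.27, 0.27, 0.49]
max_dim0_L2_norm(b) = 0.64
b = v + u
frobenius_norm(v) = 0.37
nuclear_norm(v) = 0.61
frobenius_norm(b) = 0.93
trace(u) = 0.63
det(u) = 0.00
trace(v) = -0.23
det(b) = 0.01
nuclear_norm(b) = 1.30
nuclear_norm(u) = 1.11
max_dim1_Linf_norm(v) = 0.23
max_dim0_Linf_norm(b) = 0.5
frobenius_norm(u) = 0.82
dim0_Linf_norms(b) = [0.47, 0.41, 0.5]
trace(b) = 0.40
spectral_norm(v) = 0.30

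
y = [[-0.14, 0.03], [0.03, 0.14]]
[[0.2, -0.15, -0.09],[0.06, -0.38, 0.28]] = y @ [[-1.28, 0.49, 0.99], [0.73, -2.85, 1.76]]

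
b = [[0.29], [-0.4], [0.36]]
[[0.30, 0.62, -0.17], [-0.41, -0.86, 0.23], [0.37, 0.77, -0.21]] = b @ [[1.02,2.14,-0.58]]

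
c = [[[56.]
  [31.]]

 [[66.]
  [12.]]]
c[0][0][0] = 56.0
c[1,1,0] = 12.0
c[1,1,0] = 12.0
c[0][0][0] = 56.0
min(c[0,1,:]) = 31.0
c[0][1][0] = 31.0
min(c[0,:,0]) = 31.0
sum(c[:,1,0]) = 43.0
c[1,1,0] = 12.0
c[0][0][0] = 56.0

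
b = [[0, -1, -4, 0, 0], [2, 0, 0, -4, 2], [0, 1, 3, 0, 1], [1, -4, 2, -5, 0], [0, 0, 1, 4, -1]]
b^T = [[0, 2, 0, 1, 0], [-1, 0, 1, -4, 0], [-4, 0, 3, 2, 1], [0, -4, 0, -5, 4], [0, 2, 1, 0, -1]]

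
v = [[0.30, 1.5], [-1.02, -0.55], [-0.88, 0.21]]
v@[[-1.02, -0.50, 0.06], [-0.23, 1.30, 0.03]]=[[-0.65, 1.80, 0.06], [1.17, -0.21, -0.08], [0.85, 0.71, -0.05]]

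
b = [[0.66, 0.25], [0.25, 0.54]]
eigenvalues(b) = [0.86, 0.34]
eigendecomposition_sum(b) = [[0.53,  0.42], [0.42,  0.33]] + [[0.13, -0.17], [-0.17, 0.21]]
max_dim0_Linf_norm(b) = 0.66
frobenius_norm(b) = 0.92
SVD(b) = [[-0.79, -0.62], [-0.62, 0.79]] @ diag([0.8570992026436489, 0.34290079735635115]) @ [[-0.79, -0.62], [-0.62, 0.79]]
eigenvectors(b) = [[0.79, -0.62], [0.62, 0.79]]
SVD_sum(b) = [[0.53, 0.42], [0.42, 0.33]] + [[0.13, -0.17],  [-0.17, 0.21]]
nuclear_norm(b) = 1.20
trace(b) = 1.20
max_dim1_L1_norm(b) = 0.91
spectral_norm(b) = 0.86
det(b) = 0.29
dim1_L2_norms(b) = [0.71, 0.6]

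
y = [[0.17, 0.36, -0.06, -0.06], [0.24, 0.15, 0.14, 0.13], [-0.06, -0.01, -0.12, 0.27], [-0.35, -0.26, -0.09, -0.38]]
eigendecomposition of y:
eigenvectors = [[0.77+0.00j, 0.06+0.22j, 0.06-0.22j, (-0.67+0j)], [(0.35+0j), -0.08-0.22j, (-0.08+0.22j), 0.40+0.00j], [(-0.32+0j), 0.76+0.00j, 0.76-0.00j, (0.6+0j)], [-0.43+0.00j, -0.49+0.29j, -0.49-0.29j, 0.18+0.00j]]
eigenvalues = [(0.39+0j), (-0.3+0.09j), (-0.3-0.09j), (0.02+0j)]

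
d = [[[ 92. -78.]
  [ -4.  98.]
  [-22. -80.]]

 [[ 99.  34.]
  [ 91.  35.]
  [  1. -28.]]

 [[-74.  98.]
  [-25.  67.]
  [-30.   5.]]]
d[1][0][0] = 99.0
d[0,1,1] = 98.0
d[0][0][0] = 92.0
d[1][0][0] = 99.0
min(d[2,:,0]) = -74.0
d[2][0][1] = 98.0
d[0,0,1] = -78.0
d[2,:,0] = [-74.0, -25.0, -30.0]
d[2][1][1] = 67.0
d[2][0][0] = -74.0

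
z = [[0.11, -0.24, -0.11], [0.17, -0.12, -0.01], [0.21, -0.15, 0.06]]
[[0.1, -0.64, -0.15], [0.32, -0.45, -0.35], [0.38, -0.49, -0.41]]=z @ [[2.44, -1.49, -2.48],[0.80, 1.56, -0.64],[-0.18, 0.89, 0.25]]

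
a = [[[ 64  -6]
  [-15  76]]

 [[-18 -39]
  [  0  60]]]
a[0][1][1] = 76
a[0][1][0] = -15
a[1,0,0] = -18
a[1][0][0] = -18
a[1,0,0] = -18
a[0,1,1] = 76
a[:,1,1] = [76, 60]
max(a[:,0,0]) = 64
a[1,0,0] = -18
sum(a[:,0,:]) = 1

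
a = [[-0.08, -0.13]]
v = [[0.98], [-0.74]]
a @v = [[0.02]]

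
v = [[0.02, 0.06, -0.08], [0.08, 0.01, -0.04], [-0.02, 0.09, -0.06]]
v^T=[[0.02, 0.08, -0.02],  [0.06, 0.01, 0.09],  [-0.08, -0.04, -0.06]]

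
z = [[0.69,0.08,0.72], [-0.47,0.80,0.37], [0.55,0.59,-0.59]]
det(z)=-0.999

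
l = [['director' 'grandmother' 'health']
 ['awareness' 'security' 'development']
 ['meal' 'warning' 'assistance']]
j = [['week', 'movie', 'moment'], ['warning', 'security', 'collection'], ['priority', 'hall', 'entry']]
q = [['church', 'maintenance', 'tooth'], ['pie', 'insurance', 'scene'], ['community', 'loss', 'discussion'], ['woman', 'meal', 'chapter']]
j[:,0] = ['week', 'warning', 'priority']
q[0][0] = 'church'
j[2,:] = ['priority', 'hall', 'entry']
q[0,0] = 'church'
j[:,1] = ['movie', 'security', 'hall']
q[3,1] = 'meal'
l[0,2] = 'health'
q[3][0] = 'woman'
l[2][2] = 'assistance'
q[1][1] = 'insurance'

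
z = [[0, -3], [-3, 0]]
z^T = [[0, -3], [-3, 0]]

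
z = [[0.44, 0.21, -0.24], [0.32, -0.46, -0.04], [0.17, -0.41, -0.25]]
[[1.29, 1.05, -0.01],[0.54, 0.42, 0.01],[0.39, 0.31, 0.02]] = z @ [[2.28, 1.82, -0.03], [0.48, 0.41, -0.03], [-0.79, -0.69, -0.05]]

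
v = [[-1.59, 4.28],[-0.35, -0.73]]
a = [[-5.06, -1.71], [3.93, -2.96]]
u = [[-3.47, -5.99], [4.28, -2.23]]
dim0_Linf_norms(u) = [4.28, 5.99]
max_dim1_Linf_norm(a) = 5.06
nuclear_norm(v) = 5.18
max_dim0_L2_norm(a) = 6.41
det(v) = 2.66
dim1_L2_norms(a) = [5.34, 4.92]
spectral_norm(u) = 6.93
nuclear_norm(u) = 11.75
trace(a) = -8.02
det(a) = 21.70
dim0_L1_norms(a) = [8.99, 4.67]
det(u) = 33.38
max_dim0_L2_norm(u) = 6.39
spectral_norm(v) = 4.60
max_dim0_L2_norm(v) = 4.34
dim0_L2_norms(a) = [6.41, 3.42]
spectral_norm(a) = 6.43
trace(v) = -2.32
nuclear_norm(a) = 9.80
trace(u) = -5.70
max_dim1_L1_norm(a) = 6.89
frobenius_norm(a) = 7.26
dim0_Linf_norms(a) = [5.06, 2.96]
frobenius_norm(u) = 8.44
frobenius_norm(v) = 4.64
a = u + v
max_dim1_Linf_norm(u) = 5.99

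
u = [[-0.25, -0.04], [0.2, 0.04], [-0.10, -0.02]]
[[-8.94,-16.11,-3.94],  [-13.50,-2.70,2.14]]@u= [[-0.59, -0.21],[2.62, 0.39]]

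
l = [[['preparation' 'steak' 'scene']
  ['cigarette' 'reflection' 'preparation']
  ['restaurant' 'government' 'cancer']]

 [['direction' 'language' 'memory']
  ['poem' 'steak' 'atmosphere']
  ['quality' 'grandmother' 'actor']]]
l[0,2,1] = 'government'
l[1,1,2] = 'atmosphere'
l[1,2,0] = 'quality'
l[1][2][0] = 'quality'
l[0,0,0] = 'preparation'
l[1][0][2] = 'memory'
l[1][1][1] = 'steak'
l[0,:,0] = ['preparation', 'cigarette', 'restaurant']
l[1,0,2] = 'memory'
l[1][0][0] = 'direction'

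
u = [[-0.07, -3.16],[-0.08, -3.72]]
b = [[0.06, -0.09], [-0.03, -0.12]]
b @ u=[[0.0, 0.15], [0.01, 0.54]]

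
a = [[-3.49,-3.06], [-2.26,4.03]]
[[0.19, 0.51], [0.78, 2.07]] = a@[[-0.15, -0.40], [0.11, 0.29]]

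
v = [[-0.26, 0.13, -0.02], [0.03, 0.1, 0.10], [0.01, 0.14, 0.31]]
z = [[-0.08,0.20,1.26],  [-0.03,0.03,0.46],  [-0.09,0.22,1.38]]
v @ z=[[0.02, -0.05, -0.3],[-0.01, 0.03, 0.22],[-0.03, 0.07, 0.5]]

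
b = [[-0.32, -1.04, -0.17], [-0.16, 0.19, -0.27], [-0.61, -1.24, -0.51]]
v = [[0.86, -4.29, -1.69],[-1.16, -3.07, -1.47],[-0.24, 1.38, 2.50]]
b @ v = [[0.97, 4.33, 1.64], [-0.29, -0.27, -0.68], [1.04, 5.72, 1.58]]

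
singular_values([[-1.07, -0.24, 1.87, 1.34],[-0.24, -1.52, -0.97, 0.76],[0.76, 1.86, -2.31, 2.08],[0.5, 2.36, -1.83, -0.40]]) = [4.68, 2.58, 2.15, 0.52]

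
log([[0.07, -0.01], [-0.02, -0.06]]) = [[-2.64+0.04j,(-0.01+0.24j)], [-0.02+0.47j,(-2.79+3.11j)]]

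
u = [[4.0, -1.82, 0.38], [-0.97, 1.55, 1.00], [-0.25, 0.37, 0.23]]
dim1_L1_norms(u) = [6.2, 3.52, 0.85]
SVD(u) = [[-0.94, -0.35, 0.01], [0.34, -0.91, -0.23], [0.09, -0.21, 0.97]] @ diag([4.680775548679367, 1.463844096863812, 0.0008502719224881704]) @ [[-0.88, 0.48, 0.00], [-0.32, -0.58, -0.75], [-0.36, -0.65, 0.66]]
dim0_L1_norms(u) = [5.22, 3.74, 1.61]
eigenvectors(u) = [[0.94, -0.51, -0.36], [-0.33, -0.84, -0.65], [-0.08, -0.19, 0.66]]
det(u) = 0.01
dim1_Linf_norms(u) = [4.0, 1.55, 0.37]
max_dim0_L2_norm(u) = 4.12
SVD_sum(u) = [[3.83, -2.12, -0.01],[-1.40, 0.77, 0.00],[-0.35, 0.19, 0.0]] + [[0.17, 0.3, 0.39], [0.43, 0.78, 1.00], [0.10, 0.18, 0.23]] + [[-0.00,-0.0,0.00], [0.0,0.0,-0.0], [-0.00,-0.0,0.00]]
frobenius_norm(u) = 4.90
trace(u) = 5.78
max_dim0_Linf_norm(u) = 4.0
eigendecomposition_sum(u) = [[3.79,  -2.29,  -0.19],[-1.31,  0.79,  0.07],[-0.33,  0.20,  0.02]] + [[0.21, 0.47, 0.57], [0.34, 0.76, 0.93], [0.08, 0.17, 0.21]] + [[-0.00, 0.0, -0.00], [-0.00, 0.0, -0.0], [0.00, -0.0, 0.00]]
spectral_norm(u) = 4.68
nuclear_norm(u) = 6.15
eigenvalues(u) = [4.6, 1.18, 0.0]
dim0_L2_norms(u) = [4.12, 2.42, 1.09]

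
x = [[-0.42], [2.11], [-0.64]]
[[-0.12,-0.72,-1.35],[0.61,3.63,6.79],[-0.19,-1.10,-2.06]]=x @ [[0.29, 1.72, 3.22]]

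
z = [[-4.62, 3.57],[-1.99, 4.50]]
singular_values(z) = [7.41, 1.85]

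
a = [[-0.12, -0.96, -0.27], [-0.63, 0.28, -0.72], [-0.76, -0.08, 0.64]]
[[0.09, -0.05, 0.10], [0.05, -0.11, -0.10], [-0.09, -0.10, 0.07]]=a@ [[0.03, 0.15, 0.0], [-0.06, 0.03, -0.13], [-0.12, 0.03, 0.09]]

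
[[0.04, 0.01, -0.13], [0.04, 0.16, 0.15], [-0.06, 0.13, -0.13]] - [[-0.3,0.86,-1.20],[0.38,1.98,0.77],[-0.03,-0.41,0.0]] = [[0.34, -0.85, 1.07], [-0.34, -1.82, -0.62], [-0.03, 0.54, -0.13]]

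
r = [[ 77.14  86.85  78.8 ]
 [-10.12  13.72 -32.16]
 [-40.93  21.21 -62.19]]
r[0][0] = 77.14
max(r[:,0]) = 77.14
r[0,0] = 77.14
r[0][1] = 86.85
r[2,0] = -40.93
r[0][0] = 77.14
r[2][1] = 21.21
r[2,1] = 21.21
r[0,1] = 86.85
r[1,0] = -10.12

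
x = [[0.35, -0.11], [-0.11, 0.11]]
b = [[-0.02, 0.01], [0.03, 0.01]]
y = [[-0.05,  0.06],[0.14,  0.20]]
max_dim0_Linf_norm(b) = 0.03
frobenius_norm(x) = 0.40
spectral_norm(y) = 0.25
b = y @ x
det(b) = -0.00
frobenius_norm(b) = 0.04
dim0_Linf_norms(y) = [0.14, 0.2]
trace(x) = 0.46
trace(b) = -0.01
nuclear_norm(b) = 0.05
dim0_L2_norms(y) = [0.15, 0.21]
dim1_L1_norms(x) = [0.46, 0.22]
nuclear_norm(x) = 0.46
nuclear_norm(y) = 0.32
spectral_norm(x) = 0.39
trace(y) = 0.15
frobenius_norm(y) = 0.26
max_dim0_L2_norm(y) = 0.21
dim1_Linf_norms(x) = [0.35, 0.11]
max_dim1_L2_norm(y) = 0.24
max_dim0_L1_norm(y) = 0.26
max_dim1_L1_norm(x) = 0.46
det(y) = -0.02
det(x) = 0.03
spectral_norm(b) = 0.04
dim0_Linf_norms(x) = [0.35, 0.11]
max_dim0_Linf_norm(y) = 0.2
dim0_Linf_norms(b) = [0.03, 0.01]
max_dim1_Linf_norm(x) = 0.35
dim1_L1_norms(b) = [0.03, 0.04]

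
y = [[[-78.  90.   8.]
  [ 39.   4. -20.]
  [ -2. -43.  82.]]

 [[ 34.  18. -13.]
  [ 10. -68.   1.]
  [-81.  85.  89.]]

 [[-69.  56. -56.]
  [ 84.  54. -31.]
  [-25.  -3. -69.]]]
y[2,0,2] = -56.0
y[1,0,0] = 34.0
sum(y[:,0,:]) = -10.0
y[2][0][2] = -56.0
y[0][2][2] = 82.0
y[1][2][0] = -81.0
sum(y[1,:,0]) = -37.0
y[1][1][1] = -68.0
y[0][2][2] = 82.0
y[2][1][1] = 54.0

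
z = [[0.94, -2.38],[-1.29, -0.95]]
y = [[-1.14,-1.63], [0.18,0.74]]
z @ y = [[-1.50, -3.29],[1.3, 1.4]]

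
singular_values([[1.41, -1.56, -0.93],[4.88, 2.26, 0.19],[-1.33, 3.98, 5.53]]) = [7.23, 5.41, 0.98]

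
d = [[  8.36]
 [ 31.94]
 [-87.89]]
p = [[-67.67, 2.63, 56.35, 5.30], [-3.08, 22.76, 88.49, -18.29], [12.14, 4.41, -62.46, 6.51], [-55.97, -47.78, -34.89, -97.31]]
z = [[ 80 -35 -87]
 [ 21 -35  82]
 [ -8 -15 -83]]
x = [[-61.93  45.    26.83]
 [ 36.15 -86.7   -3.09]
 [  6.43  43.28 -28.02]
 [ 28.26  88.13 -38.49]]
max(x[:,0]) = 36.15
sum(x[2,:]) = 21.69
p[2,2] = -62.46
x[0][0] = -61.93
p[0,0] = -67.67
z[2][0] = -8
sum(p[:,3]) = -103.79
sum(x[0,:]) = 9.899999999999999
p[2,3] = 6.51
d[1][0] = 31.94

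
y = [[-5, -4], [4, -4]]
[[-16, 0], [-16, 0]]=y @ [[0, 0], [4, 0]]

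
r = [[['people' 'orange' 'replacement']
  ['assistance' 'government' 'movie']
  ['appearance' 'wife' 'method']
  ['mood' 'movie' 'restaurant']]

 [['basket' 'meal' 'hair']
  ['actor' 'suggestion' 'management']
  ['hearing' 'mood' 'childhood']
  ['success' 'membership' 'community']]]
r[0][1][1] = 'government'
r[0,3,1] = 'movie'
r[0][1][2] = 'movie'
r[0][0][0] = 'people'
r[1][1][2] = 'management'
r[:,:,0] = [['people', 'assistance', 'appearance', 'mood'], ['basket', 'actor', 'hearing', 'success']]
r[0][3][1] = 'movie'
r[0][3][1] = 'movie'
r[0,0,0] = 'people'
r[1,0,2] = 'hair'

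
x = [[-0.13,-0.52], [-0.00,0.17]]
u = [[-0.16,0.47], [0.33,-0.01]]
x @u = [[-0.15, -0.06], [0.06, -0.0]]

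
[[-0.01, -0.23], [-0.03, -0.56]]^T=[[-0.01,-0.03], [-0.23,-0.56]]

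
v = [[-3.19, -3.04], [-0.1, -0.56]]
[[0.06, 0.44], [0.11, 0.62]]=v @ [[0.20, 1.10],[-0.23, -1.3]]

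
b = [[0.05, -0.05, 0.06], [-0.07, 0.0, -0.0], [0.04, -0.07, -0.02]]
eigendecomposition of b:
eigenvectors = [[0.76+0.00j, -0.24-0.40j, -0.24+0.40j], [-0.46+0.00j, (0.09-0.57j), (0.09+0.57j)], [0.46+0.00j, 0.67+0.00j, (0.67-0j)]]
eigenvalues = [(0.12+0j), (-0.04+0.04j), (-0.04-0.04j)]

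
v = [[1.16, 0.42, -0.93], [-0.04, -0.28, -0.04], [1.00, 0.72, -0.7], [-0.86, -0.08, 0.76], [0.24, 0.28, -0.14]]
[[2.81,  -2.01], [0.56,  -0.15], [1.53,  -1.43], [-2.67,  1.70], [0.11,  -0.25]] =v @ [[1.06,-0.46],[-1.78,0.36],[-2.50,1.75]]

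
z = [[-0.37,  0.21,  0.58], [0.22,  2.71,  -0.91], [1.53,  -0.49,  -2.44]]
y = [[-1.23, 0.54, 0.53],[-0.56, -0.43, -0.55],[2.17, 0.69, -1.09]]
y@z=[[1.38,0.95,-2.5], [-0.73,-1.01,1.41], [-2.32,2.86,3.29]]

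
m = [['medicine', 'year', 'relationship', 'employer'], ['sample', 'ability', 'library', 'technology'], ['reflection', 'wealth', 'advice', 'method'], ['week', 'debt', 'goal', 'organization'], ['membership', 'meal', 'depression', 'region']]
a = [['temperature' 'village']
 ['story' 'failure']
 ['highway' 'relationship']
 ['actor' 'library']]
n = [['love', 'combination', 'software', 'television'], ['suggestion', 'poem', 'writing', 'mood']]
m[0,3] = 'employer'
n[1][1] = 'poem'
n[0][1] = 'combination'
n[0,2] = 'software'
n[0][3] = 'television'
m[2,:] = ['reflection', 'wealth', 'advice', 'method']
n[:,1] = ['combination', 'poem']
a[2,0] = 'highway'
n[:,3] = ['television', 'mood']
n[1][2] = 'writing'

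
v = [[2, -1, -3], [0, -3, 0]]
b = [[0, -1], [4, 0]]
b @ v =[[0, 3, 0], [8, -4, -12]]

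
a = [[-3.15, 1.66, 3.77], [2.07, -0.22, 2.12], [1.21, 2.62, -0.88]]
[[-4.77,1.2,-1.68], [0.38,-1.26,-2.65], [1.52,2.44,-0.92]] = a @ [[0.80, -0.22, -0.55], [0.01, 0.94, -0.35], [-0.6, -0.28, -0.75]]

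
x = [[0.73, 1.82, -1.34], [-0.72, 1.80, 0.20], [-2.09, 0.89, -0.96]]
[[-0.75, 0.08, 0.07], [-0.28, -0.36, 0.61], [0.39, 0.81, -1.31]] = x @ [[-0.31, -0.25, 0.45], [-0.28, -0.24, 0.43], [0.01, -0.52, 0.78]]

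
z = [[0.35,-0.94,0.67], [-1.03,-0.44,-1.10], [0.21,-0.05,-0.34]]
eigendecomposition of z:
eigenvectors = [[-0.79,0.59,-0.72], [0.60,0.79,-0.23], [-0.13,-0.12,0.65]]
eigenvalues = [1.17, -1.04, -0.55]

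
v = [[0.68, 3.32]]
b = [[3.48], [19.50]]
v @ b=[[67.11]]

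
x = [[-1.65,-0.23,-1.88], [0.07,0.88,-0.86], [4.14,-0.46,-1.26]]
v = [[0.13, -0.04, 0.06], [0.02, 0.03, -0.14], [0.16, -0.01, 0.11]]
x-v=[[-1.78, -0.19, -1.94],[0.05, 0.85, -0.72],[3.98, -0.45, -1.37]]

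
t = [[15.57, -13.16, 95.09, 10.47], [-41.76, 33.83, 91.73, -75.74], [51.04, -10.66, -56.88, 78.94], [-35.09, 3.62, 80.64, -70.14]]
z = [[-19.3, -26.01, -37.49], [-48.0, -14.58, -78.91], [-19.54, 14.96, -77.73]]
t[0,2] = 95.09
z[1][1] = -14.58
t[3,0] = -35.09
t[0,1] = -13.16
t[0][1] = -13.16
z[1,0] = -48.0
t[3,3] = -70.14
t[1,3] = -75.74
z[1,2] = -78.91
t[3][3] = -70.14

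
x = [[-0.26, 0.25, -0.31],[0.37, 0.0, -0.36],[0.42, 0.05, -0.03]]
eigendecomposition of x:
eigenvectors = [[0.46+0.00j, (0.39+0.11j), 0.39-0.11j], [(-0.78+0j), (0.7+0j), (0.7-0j)], [(-0.41+0j), 0.28-0.52j, (0.28+0.52j)]]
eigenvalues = [(-0.41+0j), (0.06+0.33j), (0.06-0.33j)]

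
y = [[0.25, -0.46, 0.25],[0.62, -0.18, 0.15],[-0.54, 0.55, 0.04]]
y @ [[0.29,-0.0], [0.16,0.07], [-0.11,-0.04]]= [[-0.03,-0.04], [0.13,-0.02], [-0.07,0.04]]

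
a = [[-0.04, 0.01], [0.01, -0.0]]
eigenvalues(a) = [-0.04, 0.0]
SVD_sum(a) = [[-0.04,0.01], [0.01,-0.0]] + [[0.00, 0.00],[0.00, 0.00]]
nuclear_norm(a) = 0.04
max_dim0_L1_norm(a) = 0.05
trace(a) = -0.04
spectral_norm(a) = 0.04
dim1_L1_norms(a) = [0.05, 0.01]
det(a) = -0.00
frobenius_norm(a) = 0.04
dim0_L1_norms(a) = [0.05, 0.01]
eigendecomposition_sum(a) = [[-0.04,0.01], [0.01,-0.00]] + [[0.0,0.00],[0.0,0.0]]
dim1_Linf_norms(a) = [0.04, 0.01]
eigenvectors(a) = [[-0.97, -0.23], [0.23, -0.97]]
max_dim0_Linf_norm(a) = 0.04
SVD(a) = [[-0.97, 0.23], [0.23, 0.97]] @ diag([0.0423606797749979, 0.0023606797749978975]) @ [[0.97, -0.23], [0.23, 0.97]]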